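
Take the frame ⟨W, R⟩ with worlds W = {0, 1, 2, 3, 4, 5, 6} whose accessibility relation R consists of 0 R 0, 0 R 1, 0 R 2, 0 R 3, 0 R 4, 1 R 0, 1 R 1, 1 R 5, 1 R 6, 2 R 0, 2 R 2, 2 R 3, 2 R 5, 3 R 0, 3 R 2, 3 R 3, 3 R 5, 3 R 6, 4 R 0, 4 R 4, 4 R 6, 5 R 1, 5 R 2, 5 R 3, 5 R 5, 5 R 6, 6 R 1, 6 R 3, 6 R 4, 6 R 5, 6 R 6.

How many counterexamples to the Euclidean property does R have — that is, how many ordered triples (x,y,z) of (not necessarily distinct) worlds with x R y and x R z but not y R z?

38

Enumerating: (0,1,2), (0,1,3), (0,1,4), (0,2,1), (0,2,4), (0,3,1), (0,3,4), (0,4,1), (0,4,2), (0,4,3), (1,0,5), (1,0,6), … and 26 more.
Total: 38.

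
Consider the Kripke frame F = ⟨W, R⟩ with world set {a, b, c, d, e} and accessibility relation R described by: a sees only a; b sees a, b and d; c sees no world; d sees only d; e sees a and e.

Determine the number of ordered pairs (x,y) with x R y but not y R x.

3

Enumerating: (b,a), (b,d), (e,a).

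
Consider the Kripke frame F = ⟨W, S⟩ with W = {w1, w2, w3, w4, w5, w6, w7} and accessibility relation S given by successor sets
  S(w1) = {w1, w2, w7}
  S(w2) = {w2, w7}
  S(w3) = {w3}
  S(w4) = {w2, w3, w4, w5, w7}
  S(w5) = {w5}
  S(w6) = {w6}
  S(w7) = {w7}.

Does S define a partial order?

Yes

Reflexive: yes — every world is S-related to itself.
Transitive: yes — every two-step S-path is closed by a direct edge.
Antisymmetric: yes — no distinct pair is related both ways.
So S is a partial order.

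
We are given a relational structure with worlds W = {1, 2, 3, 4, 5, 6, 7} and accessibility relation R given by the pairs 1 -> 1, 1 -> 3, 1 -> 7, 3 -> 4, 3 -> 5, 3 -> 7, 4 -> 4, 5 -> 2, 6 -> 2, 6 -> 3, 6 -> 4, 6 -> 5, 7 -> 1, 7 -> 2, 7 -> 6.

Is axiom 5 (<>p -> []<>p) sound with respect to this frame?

No

Axiom 5 corresponds to the accessibility relation being Euclidean.
Euclidean: no — 1 R 7 and 1 R 3, but not 7 R 3.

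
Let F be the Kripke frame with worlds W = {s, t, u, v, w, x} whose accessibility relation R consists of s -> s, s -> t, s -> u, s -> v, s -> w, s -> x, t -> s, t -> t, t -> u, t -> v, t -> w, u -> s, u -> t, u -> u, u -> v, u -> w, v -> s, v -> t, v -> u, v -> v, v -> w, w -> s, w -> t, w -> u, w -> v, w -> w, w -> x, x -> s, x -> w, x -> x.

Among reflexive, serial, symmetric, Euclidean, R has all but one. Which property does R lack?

Reflexive: yes — every world is R-related to itself.
Serial: yes — every world has a successor (e.g. s R s).
Symmetric: yes — every pair in R has its reverse in R.
Euclidean: no — s R t and s R x, but not t R x.
Only Euclidean fails.

Euclidean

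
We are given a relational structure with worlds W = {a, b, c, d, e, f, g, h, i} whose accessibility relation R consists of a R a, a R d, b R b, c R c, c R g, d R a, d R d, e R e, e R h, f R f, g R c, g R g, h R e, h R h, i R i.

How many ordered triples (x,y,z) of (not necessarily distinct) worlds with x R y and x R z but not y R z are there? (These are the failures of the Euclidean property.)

0

R is Euclidean; there are no such tuples.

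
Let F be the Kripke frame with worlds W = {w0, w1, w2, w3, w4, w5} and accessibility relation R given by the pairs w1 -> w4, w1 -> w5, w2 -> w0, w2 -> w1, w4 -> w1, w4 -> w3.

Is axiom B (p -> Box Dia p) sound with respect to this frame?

Axiom B corresponds to the accessibility relation being symmetric.
Symmetric: no — w1 R w5 but not w5 R w1.

No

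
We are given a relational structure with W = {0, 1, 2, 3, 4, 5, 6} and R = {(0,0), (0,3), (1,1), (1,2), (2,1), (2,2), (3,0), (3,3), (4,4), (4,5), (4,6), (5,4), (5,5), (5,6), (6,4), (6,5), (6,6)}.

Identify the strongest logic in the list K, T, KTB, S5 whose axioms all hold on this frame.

S5

Reflexive (axiom T): yes — every world is R-related to itself.
Symmetric (axiom B): yes — every pair in R has its reverse in R.
Euclidean (axiom 5): yes — any two successors of a common world are R-related.
So F validates K, T, KTB, S5. The strongest is S5.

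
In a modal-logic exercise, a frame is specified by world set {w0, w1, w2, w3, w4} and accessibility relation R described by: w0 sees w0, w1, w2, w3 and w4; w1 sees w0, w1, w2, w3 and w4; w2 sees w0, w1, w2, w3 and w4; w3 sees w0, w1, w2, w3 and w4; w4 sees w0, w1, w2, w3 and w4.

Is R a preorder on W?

Reflexive: yes — every world is R-related to itself.
Transitive: yes — every two-step R-path is closed by a direct edge.
So R is a preorder.

Yes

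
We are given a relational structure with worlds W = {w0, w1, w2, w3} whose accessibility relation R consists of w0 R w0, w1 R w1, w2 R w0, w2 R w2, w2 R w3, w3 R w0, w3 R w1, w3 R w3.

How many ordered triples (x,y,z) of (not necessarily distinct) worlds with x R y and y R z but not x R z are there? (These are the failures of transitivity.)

Enumerating: (w2,w3,w1).

1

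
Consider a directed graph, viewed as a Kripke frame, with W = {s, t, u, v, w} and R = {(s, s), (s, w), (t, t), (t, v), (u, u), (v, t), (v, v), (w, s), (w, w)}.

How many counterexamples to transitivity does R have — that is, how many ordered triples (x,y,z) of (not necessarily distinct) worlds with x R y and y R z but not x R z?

0

R is transitive; there are no such tuples.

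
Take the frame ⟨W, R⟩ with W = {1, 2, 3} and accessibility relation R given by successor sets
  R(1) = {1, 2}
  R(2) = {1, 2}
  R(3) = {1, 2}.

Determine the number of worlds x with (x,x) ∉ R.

Enumerating: 3.

1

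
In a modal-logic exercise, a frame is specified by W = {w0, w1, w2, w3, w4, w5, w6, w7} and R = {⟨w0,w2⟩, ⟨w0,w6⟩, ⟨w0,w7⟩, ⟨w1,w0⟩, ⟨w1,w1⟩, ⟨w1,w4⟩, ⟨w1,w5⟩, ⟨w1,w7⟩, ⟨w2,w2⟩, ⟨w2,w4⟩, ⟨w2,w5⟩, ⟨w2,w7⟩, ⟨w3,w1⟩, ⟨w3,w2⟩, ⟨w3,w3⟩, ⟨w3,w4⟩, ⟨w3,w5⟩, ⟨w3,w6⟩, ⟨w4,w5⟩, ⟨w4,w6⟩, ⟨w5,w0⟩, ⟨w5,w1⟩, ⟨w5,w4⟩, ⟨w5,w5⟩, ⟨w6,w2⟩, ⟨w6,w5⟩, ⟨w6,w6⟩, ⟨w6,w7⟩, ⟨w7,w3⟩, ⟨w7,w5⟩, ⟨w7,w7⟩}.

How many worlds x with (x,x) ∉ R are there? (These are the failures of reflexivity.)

2

Enumerating: w0, w4.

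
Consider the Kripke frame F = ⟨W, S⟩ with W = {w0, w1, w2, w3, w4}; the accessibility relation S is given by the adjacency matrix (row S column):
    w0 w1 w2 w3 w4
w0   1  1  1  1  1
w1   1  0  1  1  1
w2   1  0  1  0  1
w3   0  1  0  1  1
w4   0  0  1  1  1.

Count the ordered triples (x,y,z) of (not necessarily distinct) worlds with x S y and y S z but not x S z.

Enumerating: (w1,w0,w1), (w1,w3,w1), (w2,w0,w1), (w2,w0,w3), (w2,w4,w3), (w3,w1,w0), (w3,w1,w2), (w3,w4,w2), (w4,w2,w0), (w4,w3,w1).

10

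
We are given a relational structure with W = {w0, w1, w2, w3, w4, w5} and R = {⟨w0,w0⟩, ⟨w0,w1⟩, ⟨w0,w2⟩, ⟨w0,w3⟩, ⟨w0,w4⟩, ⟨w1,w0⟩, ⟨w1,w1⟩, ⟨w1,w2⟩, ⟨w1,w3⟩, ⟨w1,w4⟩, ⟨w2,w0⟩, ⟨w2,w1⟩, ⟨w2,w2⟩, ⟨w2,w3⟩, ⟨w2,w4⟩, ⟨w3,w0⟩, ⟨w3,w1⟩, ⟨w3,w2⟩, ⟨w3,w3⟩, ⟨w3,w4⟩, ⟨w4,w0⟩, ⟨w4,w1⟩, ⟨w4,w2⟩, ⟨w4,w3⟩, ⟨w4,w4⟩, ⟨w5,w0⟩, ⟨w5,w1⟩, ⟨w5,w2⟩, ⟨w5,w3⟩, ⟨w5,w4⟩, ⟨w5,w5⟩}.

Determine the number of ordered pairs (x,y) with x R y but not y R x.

5

Enumerating: (w5,w0), (w5,w1), (w5,w2), (w5,w3), (w5,w4).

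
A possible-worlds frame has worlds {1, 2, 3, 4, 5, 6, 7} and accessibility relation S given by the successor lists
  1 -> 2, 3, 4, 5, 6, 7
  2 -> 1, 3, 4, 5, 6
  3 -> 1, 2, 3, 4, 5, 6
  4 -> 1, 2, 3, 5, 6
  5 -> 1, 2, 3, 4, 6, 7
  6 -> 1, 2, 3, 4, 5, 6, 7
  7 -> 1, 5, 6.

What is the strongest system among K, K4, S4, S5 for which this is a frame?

K

Transitive (axiom 4): no — 2 S 1 and 1 S 7, but not 2 S 7.
Reflexive (axiom T): no — 1 is not related to itself.
Euclidean (axiom 5): no — 1 S 2 and 1 S 7, but not 2 S 7.
So F validates K; K4 would additionally require S to be transitive. The strongest is K.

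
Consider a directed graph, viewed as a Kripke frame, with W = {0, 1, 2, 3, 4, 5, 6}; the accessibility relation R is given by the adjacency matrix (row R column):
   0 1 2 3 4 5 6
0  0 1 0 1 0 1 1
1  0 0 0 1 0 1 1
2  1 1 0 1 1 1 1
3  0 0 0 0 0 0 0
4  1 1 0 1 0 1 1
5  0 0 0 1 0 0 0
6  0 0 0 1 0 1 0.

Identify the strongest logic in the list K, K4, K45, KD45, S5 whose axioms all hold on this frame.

Transitive (axiom 4): yes — every two-step R-path is closed by a direct edge.
Euclidean (axiom 5): no — 0 R 3 and 0 R 1, but not 3 R 1.
Serial (axiom D): no — 3 has no R-successor.
Reflexive (axiom T): no — 0 is not related to itself.
So F validates K, K4; K45 would additionally require R to be Euclidean. The strongest is K4.

K4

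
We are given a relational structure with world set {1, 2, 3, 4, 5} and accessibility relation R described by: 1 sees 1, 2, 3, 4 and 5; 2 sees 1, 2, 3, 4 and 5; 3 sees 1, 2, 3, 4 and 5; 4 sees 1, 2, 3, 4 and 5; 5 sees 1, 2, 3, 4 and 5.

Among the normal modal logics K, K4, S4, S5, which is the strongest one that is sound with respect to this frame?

S5

Transitive (axiom 4): yes — every two-step R-path is closed by a direct edge.
Reflexive (axiom T): yes — every world is R-related to itself.
Euclidean (axiom 5): yes — any two successors of a common world are R-related.
So F validates K, K4, S4, S5. The strongest is S5.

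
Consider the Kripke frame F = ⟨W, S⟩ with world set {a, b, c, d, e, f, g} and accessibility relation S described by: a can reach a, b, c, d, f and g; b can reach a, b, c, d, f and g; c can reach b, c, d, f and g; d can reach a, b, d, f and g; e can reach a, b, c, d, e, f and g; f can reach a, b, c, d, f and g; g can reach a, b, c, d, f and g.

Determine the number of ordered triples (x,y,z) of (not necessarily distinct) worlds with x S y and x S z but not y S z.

17

Enumerating: (a,c,a), (a,d,c), (b,c,a), (b,d,c), (c,d,c), (e,a,e), (e,b,e), (e,c,a), (e,c,e), (e,d,c), (e,d,e), (e,f,e), (e,g,e), (f,c,a), (f,d,c), (g,c,a), (g,d,c).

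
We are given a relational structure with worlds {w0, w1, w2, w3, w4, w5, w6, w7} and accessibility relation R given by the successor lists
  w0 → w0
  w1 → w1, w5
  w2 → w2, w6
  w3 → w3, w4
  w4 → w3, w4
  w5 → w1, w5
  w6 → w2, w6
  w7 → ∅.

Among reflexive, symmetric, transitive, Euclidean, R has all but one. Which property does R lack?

reflexive

Reflexive: no — w7 is not related to itself.
Symmetric: yes — every pair in R has its reverse in R.
Transitive: yes — every two-step R-path is closed by a direct edge.
Euclidean: yes — any two successors of a common world are R-related.
Only reflexive fails.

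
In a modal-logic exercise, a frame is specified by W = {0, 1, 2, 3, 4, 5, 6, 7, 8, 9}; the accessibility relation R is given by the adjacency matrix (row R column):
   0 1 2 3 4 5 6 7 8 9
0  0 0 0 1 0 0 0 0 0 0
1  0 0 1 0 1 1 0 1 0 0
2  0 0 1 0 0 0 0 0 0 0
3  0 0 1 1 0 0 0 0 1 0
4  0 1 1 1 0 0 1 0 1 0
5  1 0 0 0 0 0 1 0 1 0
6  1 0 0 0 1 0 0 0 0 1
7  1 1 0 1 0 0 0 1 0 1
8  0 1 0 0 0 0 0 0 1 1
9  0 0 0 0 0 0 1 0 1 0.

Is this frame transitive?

No

Transitive: no — 0 R 3 and 3 R 2, but not 0 R 2.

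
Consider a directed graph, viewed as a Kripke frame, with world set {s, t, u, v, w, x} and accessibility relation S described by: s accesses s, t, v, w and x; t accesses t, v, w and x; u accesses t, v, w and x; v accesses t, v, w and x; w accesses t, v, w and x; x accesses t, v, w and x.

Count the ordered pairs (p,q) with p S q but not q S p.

Enumerating: (s,t), (s,v), (s,w), (s,x), (u,t), (u,v), (u,w), (u,x).

8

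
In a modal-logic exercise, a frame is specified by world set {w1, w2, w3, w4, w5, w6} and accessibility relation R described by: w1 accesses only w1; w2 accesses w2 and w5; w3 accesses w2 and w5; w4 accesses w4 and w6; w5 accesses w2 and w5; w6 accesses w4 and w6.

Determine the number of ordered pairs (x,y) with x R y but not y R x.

2

Enumerating: (w3,w2), (w3,w5).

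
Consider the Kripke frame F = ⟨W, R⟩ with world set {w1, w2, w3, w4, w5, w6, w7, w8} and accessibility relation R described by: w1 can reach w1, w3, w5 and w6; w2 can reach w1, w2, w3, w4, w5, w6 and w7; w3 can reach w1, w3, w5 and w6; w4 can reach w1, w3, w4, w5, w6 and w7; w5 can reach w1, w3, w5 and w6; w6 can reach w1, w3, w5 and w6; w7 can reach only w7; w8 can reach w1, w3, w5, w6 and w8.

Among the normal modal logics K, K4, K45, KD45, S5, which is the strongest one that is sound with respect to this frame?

K4

Transitive (axiom 4): yes — every two-step R-path is closed by a direct edge.
Euclidean (axiom 5): no — w2 R w1 and w2 R w4, but not w1 R w4.
Serial (axiom D): yes — every world has a successor (e.g. w1 R w1).
Reflexive (axiom T): yes — every world is R-related to itself.
So F validates K, K4; K45 would additionally require R to be Euclidean. The strongest is K4.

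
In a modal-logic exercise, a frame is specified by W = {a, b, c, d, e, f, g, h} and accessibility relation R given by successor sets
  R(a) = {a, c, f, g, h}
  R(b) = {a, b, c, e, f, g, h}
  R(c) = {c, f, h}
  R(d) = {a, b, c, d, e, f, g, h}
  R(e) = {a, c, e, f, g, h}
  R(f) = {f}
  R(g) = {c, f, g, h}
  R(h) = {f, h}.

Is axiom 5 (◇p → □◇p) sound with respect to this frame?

No

The schema 5 characterises exactly the Euclidean frames.
Euclidean: no — a R c and a R g, but not c R g.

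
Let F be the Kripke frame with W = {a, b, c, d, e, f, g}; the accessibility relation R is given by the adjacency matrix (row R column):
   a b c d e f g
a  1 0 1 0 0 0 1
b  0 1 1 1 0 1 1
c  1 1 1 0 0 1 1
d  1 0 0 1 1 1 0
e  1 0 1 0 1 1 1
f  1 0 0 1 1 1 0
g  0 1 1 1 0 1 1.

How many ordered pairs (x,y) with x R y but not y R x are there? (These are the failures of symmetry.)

Enumerating: (a,g), (b,d), (b,f), (c,f), (d,a), (d,e), (e,a), (e,c), (e,g), (f,a), (g,d), (g,f).

12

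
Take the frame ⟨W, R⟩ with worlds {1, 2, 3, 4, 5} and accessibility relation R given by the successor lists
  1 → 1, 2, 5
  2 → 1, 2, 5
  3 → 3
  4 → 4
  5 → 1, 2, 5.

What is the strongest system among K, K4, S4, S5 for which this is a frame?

S5

Transitive (axiom 4): yes — every two-step R-path is closed by a direct edge.
Reflexive (axiom T): yes — every world is R-related to itself.
Euclidean (axiom 5): yes — any two successors of a common world are R-related.
So F validates K, K4, S4, S5. The strongest is S5.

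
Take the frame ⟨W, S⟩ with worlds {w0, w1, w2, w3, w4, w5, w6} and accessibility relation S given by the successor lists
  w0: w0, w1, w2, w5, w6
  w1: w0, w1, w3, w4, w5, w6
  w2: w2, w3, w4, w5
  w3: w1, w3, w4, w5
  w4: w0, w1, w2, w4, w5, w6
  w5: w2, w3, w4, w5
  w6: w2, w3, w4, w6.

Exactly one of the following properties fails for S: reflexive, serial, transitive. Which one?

transitive

Reflexive: yes — every world is S-related to itself.
Serial: yes — every world has a successor (e.g. w0 S w0).
Transitive: no — w0 S w1 and w1 S w3, but not w0 S w3.
Only transitive fails.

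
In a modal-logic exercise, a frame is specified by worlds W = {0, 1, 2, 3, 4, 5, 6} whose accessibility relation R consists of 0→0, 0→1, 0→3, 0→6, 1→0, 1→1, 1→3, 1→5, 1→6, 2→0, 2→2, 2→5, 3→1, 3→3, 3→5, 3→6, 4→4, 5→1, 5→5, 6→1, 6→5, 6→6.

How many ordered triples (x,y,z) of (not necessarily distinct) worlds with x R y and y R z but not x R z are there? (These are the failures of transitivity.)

Enumerating: (0,1,5), (0,3,5), (0,6,5), (2,0,1), (2,0,3), (2,0,6), (2,5,1), (3,1,0), (5,1,0), (5,1,3), (5,1,6), (6,1,0), (6,1,3).

13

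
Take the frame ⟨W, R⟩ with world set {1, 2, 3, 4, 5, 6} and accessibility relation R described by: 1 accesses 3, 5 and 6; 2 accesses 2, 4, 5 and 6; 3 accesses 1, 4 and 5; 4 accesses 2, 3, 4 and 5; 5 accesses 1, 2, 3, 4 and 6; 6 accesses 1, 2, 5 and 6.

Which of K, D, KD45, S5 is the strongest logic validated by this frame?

Serial (axiom D): yes — every world has a successor (e.g. 1 R 3).
Euclidean (axiom 5): no — 1 R 3 and 1 R 6, but not 3 R 6.
Transitive (axiom 4): no — 1 R 3 and 3 R 4, but not 1 R 4.
Reflexive (axiom T): no — 1 is not related to itself.
So F validates K, D; KD45 would additionally require R to be Euclidean and transitive. The strongest is D.

D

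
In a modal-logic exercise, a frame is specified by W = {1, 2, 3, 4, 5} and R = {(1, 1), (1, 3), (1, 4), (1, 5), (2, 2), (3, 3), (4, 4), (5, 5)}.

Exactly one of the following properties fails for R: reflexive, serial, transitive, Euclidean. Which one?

Euclidean

Reflexive: yes — every world is R-related to itself.
Serial: yes — every world has a successor (e.g. 1 R 1).
Transitive: yes — every two-step R-path is closed by a direct edge.
Euclidean: no — 1 R 3 and 1 R 4, but not 3 R 4.
Only Euclidean fails.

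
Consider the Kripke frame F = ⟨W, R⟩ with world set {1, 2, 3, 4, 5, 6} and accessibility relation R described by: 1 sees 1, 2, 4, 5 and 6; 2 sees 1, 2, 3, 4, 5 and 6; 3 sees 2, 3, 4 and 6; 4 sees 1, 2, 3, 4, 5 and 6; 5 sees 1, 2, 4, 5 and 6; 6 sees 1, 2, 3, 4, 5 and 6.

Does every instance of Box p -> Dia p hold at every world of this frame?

Yes

The schema D characterises exactly the serial frames.
Serial: yes — every world has a successor (e.g. 1 R 1).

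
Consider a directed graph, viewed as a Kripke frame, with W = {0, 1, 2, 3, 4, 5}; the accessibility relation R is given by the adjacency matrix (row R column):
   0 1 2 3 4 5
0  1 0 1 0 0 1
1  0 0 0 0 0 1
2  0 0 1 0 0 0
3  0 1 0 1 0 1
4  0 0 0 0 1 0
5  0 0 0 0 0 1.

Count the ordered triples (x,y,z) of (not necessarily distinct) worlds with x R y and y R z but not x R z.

0

R is transitive; there are no such tuples.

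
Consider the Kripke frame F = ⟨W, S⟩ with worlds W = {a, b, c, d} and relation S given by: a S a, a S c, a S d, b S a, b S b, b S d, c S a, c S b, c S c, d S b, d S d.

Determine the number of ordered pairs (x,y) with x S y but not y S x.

3

Enumerating: (a,d), (b,a), (c,b).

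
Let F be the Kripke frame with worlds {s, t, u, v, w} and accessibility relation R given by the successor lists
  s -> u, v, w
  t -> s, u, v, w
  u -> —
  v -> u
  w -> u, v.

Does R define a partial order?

No

Reflexive: no — s is not related to itself.
Transitive: yes — every two-step R-path is closed by a direct edge.
Antisymmetric: yes — no distinct pair is related both ways.
So R is not a partial order.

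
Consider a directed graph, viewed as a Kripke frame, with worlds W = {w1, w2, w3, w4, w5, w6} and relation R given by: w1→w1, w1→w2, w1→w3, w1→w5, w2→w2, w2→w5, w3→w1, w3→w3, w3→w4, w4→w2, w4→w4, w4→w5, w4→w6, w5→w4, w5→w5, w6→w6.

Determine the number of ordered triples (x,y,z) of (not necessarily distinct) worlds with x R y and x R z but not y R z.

Enumerating: (w1,w2,w1), (w1,w2,w3), (w1,w3,w2), (w1,w3,w5), (w1,w5,w1), (w1,w5,w2), (w1,w5,w3), (w2,w5,w2), (w3,w1,w4), (w3,w4,w1), (w3,w4,w3), (w4,w2,w4), (w4,w2,w6), (w4,w5,w2), (w4,w5,w6), (w4,w6,w2), (w4,w6,w4), (w4,w6,w5).

18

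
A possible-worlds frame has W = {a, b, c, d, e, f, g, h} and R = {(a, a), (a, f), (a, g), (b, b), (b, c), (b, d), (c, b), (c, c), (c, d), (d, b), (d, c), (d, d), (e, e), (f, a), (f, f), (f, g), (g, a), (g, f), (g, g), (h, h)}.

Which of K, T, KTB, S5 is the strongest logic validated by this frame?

Reflexive (axiom T): yes — every world is R-related to itself.
Symmetric (axiom B): yes — every pair in R has its reverse in R.
Euclidean (axiom 5): yes — any two successors of a common world are R-related.
So F validates K, T, KTB, S5. The strongest is S5.

S5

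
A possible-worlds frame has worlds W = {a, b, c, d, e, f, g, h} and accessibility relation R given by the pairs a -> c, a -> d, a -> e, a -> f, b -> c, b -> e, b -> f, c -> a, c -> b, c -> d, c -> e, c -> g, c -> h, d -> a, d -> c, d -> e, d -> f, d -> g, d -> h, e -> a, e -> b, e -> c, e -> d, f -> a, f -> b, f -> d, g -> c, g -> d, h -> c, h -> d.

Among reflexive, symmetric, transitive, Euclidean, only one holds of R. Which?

symmetric

Reflexive: no — a is not related to itself.
Symmetric: yes — every pair in R has its reverse in R.
Transitive: no — a R c and c R b, but not a R b.
Euclidean: no — a R c and a R f, but not c R f.
Only symmetric holds.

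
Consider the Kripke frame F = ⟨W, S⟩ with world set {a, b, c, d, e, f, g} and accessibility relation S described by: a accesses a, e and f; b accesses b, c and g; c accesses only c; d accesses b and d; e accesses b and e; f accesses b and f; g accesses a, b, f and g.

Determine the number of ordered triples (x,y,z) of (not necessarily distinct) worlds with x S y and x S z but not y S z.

16

Enumerating: (a,e,a), (a,e,f), (a,f,a), (a,f,e), (b,c,b), (b,c,g), (b,g,c), (d,b,d), (e,b,e), (f,b,f), (g,a,b), (g,a,g), (g,b,a), (g,b,f), (g,f,a), (g,f,g).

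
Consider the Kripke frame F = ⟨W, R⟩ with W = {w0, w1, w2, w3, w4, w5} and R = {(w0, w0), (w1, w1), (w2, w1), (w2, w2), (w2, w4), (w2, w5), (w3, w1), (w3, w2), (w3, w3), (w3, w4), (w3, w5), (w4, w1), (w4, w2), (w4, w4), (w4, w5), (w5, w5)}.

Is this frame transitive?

Yes

Transitive: yes — every two-step R-path is closed by a direct edge.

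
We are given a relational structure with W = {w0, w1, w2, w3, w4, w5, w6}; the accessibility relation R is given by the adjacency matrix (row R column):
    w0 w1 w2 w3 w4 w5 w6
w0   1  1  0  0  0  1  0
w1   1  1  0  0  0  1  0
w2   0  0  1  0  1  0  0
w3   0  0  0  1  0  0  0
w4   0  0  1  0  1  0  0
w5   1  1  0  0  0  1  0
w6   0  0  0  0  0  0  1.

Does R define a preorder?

Reflexive: yes — every world is R-related to itself.
Transitive: yes — every two-step R-path is closed by a direct edge.
So R is a preorder.

Yes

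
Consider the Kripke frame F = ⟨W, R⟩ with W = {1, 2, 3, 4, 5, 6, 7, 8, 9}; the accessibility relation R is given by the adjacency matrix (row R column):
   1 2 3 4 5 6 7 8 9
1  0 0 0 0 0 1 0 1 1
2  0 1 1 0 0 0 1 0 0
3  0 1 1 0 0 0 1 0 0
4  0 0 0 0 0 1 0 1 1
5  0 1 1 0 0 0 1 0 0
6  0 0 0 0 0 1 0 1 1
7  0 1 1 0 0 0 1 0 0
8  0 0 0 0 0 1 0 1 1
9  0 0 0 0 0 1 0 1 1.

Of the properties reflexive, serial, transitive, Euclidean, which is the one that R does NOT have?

Reflexive: no — 1 is not related to itself.
Serial: yes — every world has a successor (e.g. 1 R 6).
Transitive: yes — every two-step R-path is closed by a direct edge.
Euclidean: yes — any two successors of a common world are R-related.
Only reflexive fails.

reflexive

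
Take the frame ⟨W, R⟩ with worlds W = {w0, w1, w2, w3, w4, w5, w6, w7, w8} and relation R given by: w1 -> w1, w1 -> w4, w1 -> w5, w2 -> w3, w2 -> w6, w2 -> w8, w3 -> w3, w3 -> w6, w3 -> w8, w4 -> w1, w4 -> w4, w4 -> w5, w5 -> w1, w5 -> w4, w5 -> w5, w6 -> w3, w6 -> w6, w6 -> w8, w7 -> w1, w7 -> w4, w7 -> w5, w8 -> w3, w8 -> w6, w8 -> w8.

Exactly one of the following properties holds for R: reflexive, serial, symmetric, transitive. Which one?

transitive

Reflexive: no — w0 is not related to itself.
Serial: no — w0 has no R-successor.
Symmetric: no — w2 R w3 but not w3 R w2.
Transitive: yes — every two-step R-path is closed by a direct edge.
Only transitive holds.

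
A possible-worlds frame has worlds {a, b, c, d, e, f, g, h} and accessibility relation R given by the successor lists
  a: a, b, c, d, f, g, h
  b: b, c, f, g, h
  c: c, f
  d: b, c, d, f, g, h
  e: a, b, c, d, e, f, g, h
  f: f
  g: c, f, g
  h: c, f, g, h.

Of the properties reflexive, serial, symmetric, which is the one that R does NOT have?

Reflexive: yes — every world is R-related to itself.
Serial: yes — every world has a successor (e.g. a R a).
Symmetric: no — a R b but not b R a.
Only symmetric fails.

symmetric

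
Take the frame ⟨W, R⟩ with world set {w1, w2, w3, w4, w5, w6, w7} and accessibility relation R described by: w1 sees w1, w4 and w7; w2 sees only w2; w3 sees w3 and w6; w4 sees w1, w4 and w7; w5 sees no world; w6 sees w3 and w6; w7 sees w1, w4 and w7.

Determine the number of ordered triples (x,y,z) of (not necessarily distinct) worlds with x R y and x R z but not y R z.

0

R is Euclidean; there are no such tuples.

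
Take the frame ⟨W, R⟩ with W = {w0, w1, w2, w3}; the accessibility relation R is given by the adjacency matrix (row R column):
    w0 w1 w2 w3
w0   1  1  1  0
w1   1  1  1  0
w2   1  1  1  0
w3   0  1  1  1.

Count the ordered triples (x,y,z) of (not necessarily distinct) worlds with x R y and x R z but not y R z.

2

Enumerating: (w3,w1,w3), (w3,w2,w3).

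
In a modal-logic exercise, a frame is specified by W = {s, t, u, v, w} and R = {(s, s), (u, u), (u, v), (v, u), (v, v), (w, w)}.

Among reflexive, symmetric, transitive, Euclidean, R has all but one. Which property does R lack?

Reflexive: no — t is not related to itself.
Symmetric: yes — every pair in R has its reverse in R.
Transitive: yes — every two-step R-path is closed by a direct edge.
Euclidean: yes — any two successors of a common world are R-related.
Only reflexive fails.

reflexive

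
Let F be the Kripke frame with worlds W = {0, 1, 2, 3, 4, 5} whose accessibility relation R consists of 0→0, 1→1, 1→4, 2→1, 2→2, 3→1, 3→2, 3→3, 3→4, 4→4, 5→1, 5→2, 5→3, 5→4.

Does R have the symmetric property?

Symmetric: no — 1 R 4 but not 4 R 1.

No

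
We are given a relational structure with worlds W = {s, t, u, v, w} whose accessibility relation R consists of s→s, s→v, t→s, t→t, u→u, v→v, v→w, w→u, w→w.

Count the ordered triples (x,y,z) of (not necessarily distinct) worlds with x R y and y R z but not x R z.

Enumerating: (s,v,w), (t,s,v), (v,w,u).

3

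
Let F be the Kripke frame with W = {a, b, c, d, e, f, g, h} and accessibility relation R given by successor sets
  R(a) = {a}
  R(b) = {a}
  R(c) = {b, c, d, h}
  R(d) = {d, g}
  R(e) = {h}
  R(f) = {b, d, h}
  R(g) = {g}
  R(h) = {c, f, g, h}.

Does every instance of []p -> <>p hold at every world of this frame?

Yes

The schema D characterises exactly the serial frames.
Serial: yes — every world has a successor (e.g. a R a).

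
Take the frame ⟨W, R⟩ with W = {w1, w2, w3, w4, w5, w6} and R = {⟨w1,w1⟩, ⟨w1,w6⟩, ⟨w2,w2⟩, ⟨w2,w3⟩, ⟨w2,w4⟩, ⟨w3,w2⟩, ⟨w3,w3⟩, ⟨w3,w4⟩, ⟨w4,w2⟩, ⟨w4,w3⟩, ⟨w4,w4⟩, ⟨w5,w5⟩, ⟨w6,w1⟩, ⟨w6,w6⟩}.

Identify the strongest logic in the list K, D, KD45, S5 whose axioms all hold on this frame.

S5

Serial (axiom D): yes — every world has a successor (e.g. w1 R w1).
Euclidean (axiom 5): yes — any two successors of a common world are R-related.
Transitive (axiom 4): yes — every two-step R-path is closed by a direct edge.
Reflexive (axiom T): yes — every world is R-related to itself.
So F validates K, D, KD45, S5. The strongest is S5.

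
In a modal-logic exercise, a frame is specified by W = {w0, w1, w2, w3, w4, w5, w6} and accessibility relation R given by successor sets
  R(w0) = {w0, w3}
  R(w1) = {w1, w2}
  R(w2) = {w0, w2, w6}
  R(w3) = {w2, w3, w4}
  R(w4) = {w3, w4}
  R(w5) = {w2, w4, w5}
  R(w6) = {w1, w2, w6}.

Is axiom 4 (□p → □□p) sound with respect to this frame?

Axiom 4 corresponds to the accessibility relation being transitive.
Transitive: no — w0 R w3 and w3 R w2, but not w0 R w2.

No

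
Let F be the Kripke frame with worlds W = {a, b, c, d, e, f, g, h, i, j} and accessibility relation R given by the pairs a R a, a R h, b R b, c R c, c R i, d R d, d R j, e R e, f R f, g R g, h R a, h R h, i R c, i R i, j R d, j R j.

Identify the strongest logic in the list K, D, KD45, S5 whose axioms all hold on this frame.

S5

Serial (axiom D): yes — every world has a successor (e.g. a R a).
Euclidean (axiom 5): yes — any two successors of a common world are R-related.
Transitive (axiom 4): yes — every two-step R-path is closed by a direct edge.
Reflexive (axiom T): yes — every world is R-related to itself.
So F validates K, D, KD45, S5. The strongest is S5.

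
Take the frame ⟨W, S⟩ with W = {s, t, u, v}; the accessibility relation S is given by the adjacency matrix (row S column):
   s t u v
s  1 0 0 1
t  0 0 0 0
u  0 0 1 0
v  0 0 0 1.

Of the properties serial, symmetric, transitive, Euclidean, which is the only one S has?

Serial: no — t has no S-successor.
Symmetric: no — s S v but not v S s.
Transitive: yes — every two-step S-path is closed by a direct edge.
Euclidean: no — s S v and s S s, but not v S s.
Only transitive holds.

transitive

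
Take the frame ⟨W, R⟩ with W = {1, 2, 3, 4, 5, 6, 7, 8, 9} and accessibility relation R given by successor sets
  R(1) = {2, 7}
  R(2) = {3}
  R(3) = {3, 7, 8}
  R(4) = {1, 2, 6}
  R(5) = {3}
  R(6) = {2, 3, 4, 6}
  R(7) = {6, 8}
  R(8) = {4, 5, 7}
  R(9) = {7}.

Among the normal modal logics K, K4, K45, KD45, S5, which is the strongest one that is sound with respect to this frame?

K

Transitive (axiom 4): no — 1 R 2 and 2 R 3, but not 1 R 3.
Euclidean (axiom 5): no — 1 R 2 and 1 R 7, but not 2 R 7.
Serial (axiom D): yes — every world has a successor (e.g. 1 R 2).
Reflexive (axiom T): no — 1 is not related to itself.
So F validates K; K4 would additionally require R to be transitive. The strongest is K.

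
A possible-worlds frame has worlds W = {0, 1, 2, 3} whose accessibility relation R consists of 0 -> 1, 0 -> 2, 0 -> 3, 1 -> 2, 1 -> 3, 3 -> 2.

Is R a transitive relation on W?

Transitive: yes — every two-step R-path is closed by a direct edge.

Yes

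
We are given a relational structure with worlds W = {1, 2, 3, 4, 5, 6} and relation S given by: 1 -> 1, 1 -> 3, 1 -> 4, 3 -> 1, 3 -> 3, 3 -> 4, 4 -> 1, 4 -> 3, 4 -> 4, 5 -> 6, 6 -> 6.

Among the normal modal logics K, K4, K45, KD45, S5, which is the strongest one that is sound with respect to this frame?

K45

Transitive (axiom 4): yes — every two-step S-path is closed by a direct edge.
Euclidean (axiom 5): yes — any two successors of a common world are S-related.
Serial (axiom D): no — 2 has no S-successor.
Reflexive (axiom T): no — 2 is not related to itself.
So F validates K, K4, K45; KD45 would additionally require S to be serial. The strongest is K45.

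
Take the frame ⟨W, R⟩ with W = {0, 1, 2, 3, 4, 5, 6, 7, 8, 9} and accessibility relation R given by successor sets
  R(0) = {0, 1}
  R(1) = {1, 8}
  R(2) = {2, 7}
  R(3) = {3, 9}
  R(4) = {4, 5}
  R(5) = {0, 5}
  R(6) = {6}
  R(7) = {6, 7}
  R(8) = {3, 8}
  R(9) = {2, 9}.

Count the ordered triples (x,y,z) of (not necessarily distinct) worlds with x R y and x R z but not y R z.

Enumerating: (0,1,0), (1,8,1), (2,7,2), (3,9,3), (4,5,4), (5,0,5), (7,6,7), (8,3,8), (9,2,9).

9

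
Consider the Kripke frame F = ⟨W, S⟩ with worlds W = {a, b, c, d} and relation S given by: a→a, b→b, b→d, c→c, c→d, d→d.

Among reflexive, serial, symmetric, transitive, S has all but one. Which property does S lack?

symmetric

Reflexive: yes — every world is S-related to itself.
Serial: yes — every world has a successor (e.g. a S a).
Symmetric: no — b S d but not d S b.
Transitive: yes — every two-step S-path is closed by a direct edge.
Only symmetric fails.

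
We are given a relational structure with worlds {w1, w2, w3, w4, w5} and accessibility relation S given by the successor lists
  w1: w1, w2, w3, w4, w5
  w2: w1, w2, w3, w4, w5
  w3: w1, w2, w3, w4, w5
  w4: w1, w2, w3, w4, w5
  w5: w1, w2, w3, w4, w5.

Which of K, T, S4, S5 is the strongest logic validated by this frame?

S5

Reflexive (axiom T): yes — every world is S-related to itself.
Transitive (axiom 4): yes — every two-step S-path is closed by a direct edge.
Euclidean (axiom 5): yes — any two successors of a common world are S-related.
So F validates K, T, S4, S5. The strongest is S5.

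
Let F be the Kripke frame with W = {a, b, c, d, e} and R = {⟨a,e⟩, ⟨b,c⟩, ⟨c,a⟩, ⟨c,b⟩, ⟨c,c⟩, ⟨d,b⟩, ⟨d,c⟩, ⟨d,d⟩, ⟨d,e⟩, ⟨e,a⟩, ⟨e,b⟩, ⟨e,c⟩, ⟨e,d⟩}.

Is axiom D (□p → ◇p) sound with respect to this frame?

Yes

By correspondence theory, D is valid on a frame iff R is serial.
Serial: yes — every world has a successor (e.g. a R e).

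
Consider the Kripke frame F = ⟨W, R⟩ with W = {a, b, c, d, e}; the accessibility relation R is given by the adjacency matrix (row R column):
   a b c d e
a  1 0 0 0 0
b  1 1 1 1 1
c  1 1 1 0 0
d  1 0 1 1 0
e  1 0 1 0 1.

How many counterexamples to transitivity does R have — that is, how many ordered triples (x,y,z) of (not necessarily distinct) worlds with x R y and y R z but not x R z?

Enumerating: (c,b,d), (c,b,e), (d,c,b), (e,c,b).

4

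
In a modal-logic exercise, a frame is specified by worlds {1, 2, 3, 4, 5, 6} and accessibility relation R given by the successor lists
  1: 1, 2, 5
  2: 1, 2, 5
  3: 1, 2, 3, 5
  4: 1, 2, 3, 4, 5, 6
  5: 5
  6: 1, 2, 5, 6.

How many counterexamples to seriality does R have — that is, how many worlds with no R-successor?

0

R is serial; there are no such worlds.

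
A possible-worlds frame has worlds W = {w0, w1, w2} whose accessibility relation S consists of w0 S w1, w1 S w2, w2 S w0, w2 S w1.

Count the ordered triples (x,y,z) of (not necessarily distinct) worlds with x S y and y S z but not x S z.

Enumerating: (w0,w1,w2), (w1,w2,w0), (w1,w2,w1), (w2,w1,w2).

4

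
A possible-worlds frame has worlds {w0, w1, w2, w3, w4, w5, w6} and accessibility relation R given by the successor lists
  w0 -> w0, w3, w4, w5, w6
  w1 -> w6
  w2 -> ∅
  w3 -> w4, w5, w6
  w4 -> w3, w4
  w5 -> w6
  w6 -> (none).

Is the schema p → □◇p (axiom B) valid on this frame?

By correspondence theory, B is valid on a frame iff R is symmetric.
Symmetric: no — w0 R w3 but not w3 R w0.

No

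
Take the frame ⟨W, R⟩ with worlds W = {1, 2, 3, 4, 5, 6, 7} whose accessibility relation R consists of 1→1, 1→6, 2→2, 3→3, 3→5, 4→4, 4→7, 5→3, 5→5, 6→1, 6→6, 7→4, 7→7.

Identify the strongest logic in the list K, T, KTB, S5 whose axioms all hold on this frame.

Reflexive (axiom T): yes — every world is R-related to itself.
Symmetric (axiom B): yes — every pair in R has its reverse in R.
Euclidean (axiom 5): yes — any two successors of a common world are R-related.
So F validates K, T, KTB, S5. The strongest is S5.

S5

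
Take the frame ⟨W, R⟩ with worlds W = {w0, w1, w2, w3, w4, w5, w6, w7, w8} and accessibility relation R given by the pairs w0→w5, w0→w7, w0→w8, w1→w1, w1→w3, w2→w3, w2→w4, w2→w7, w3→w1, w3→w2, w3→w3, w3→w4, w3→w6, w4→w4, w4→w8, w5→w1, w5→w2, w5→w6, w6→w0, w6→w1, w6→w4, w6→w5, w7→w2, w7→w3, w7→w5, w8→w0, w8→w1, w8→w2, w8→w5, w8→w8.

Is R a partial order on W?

No

Reflexive: no — w0 is not related to itself.
Transitive: no — w0 R w5 and w5 R w1, but not w0 R w1.
Antisymmetric: no — w0 R w8 and w8 R w0 with w0 ≠ w8.
So R is not a partial order.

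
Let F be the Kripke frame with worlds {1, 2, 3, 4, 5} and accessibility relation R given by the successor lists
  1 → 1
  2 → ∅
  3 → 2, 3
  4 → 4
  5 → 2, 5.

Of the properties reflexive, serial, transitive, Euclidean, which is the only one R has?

transitive

Reflexive: no — 2 is not related to itself.
Serial: no — 2 has no R-successor.
Transitive: yes — every two-step R-path is closed by a direct edge.
Euclidean: no — 3 R 2 and 3 R 2, but not 2 R 2.
Only transitive holds.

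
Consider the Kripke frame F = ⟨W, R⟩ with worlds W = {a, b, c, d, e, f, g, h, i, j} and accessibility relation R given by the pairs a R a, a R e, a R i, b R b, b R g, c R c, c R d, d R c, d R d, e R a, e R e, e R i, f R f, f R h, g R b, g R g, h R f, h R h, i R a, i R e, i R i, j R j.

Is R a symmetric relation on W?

Yes

Symmetric: yes — every pair in R has its reverse in R.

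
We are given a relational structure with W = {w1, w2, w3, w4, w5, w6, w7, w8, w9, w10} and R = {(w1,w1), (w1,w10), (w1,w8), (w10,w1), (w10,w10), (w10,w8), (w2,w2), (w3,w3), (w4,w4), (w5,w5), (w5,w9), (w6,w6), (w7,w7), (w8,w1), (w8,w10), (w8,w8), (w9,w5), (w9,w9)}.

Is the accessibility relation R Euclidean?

Yes

Euclidean: yes — any two successors of a common world are R-related.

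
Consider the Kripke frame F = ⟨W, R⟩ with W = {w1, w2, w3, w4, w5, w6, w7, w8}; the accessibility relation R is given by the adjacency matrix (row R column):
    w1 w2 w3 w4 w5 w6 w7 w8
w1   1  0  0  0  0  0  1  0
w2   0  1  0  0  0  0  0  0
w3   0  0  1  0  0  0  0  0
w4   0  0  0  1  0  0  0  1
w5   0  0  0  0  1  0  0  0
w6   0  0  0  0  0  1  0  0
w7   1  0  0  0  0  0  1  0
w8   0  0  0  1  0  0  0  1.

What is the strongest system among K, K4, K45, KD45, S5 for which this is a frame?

S5

Transitive (axiom 4): yes — every two-step R-path is closed by a direct edge.
Euclidean (axiom 5): yes — any two successors of a common world are R-related.
Serial (axiom D): yes — every world has a successor (e.g. w1 R w1).
Reflexive (axiom T): yes — every world is R-related to itself.
So F validates K, K4, K45, KD45, S5. The strongest is S5.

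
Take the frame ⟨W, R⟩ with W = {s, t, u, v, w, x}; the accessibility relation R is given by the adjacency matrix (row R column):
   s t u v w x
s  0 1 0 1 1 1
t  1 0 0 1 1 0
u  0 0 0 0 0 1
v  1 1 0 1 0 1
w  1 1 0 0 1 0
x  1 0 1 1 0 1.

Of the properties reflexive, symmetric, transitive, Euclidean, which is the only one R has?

Reflexive: no — s is not related to itself.
Symmetric: yes — every pair in R has its reverse in R.
Transitive: no — s R x and x R u, but not s R u.
Euclidean: no — s R t and s R x, but not t R x.
Only symmetric holds.

symmetric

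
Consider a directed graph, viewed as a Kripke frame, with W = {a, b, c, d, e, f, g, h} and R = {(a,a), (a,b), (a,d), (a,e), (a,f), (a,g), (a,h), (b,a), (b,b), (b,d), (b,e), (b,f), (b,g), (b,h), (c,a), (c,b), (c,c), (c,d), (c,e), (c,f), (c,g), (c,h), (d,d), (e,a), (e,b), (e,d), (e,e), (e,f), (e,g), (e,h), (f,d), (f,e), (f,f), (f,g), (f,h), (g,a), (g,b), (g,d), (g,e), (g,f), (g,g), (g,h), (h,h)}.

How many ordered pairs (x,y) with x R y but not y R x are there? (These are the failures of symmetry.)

19

Enumerating: (a,d), (a,f), (a,h), (b,d), (b,f), (b,h), (c,a), (c,b), (c,d), (c,e), (c,f), (c,g), … and 7 more.
Total: 19.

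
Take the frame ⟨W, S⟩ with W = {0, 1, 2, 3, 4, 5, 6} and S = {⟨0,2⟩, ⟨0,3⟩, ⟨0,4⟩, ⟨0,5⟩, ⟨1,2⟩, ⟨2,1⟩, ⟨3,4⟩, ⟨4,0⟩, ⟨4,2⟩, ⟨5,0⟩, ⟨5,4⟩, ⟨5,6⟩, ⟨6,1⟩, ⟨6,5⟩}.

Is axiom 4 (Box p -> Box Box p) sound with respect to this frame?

Axiom 4 corresponds to the accessibility relation being transitive.
Transitive: no — 0 S 2 and 2 S 1, but not 0 S 1.

No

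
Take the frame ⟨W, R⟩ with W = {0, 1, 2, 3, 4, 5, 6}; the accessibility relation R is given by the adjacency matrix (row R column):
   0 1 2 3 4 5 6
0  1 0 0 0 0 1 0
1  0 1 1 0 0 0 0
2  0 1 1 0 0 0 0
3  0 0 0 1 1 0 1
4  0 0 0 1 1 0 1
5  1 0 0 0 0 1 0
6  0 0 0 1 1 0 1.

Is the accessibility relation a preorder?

Yes

Reflexive: yes — every world is R-related to itself.
Transitive: yes — every two-step R-path is closed by a direct edge.
So R is a preorder.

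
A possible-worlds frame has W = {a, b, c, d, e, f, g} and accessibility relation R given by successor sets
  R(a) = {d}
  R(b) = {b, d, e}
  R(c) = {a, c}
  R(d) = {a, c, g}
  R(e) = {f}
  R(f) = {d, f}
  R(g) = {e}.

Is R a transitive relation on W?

No

Transitive: no — a R d and d R c, but not a R c.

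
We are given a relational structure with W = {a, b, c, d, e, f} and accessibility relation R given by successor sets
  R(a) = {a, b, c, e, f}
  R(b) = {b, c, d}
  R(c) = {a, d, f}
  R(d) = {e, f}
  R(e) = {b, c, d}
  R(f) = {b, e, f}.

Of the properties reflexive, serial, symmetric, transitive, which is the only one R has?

serial

Reflexive: no — c is not related to itself.
Serial: yes — every world has a successor (e.g. a R a).
Symmetric: no — a R b but not b R a.
Transitive: no — a R b and b R d, but not a R d.
Only serial holds.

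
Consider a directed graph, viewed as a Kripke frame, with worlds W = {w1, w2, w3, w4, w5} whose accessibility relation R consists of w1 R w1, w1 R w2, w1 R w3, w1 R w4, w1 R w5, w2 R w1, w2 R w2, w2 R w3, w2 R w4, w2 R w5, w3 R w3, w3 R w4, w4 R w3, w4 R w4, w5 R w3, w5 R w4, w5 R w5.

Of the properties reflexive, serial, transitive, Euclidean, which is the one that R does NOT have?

Reflexive: yes — every world is R-related to itself.
Serial: yes — every world has a successor (e.g. w1 R w1).
Transitive: yes — every two-step R-path is closed by a direct edge.
Euclidean: no — w1 R w3 and w1 R w2, but not w3 R w2.
Only Euclidean fails.

Euclidean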